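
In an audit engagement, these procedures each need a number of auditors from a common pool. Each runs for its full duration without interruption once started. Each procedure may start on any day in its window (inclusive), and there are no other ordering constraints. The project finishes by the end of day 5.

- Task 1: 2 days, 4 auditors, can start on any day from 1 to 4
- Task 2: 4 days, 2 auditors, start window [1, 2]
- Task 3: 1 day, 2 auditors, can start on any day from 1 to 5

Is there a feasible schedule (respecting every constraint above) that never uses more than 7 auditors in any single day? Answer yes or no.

yes

Schedule Task 1@1, Task 2@1, Task 3@3: d1:6  d2:6  d3:4  d4:2  d5:0 — peak 6 ≤ 7.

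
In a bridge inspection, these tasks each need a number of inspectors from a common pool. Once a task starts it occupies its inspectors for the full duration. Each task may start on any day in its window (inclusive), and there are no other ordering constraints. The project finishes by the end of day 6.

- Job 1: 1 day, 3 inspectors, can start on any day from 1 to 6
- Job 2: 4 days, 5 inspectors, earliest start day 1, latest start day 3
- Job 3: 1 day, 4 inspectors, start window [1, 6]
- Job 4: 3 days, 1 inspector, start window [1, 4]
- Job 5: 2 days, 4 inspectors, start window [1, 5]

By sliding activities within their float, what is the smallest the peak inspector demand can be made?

Early-start (Job 1@1, Job 2@1, Job 3@1, Job 4@1, Job 5@1) gives peak 17: d1:17  d2:10  d3:6  d4:5  d5:0  d6:0.
Shift Job 3→5, Job 4→2, Job 5→5.
Schedule Job 1@1, Job 2@1, Job 3@5, Job 4@2, Job 5@5: d1:8  d2:6  d3:6  d4:6  d5:8  d6:4 — peak 8.

8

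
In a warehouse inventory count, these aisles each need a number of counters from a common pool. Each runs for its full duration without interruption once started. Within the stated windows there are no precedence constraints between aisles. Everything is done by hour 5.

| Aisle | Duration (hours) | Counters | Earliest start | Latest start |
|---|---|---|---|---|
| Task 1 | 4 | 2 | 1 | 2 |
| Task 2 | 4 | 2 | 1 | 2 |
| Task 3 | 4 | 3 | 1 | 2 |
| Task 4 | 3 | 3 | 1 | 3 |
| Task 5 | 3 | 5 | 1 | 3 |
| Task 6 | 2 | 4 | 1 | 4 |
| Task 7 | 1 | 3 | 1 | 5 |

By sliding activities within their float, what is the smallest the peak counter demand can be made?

15

Early-start (Task 1@1, Task 2@1, Task 3@1, Task 4@1, Task 5@1, Task 6@1, Task 7@1) gives peak 22: h1:22  h2:19  h3:15  h4:7  h5:0.
Shift Task 6→4, Task 7→4.
Schedule Task 1@1, Task 2@1, Task 3@1, Task 4@1, Task 5@1, Task 6@4, Task 7@4: h1:15  h2:15  h3:15  h4:14  h5:4 — peak 15.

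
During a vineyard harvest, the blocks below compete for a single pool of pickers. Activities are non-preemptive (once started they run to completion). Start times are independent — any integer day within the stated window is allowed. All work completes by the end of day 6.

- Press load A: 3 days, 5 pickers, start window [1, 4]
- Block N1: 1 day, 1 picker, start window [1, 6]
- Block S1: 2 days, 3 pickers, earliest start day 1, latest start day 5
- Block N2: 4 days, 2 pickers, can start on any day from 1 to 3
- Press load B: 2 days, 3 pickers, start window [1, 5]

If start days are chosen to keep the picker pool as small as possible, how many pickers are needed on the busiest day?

Early-start (Press load A@1, Block N1@1, Block S1@1, Block N2@1, Press load B@1) gives peak 14: d1:14  d2:13  d3:7  d4:2  d5:0  d6:0.
Shift Block N1→4, Block S1→4, Press load B→5.
Schedule Press load A@1, Block N1@4, Block S1@4, Block N2@1, Press load B@5: d1:7  d2:7  d3:7  d4:6  d5:6  d6:3 — peak 7.

7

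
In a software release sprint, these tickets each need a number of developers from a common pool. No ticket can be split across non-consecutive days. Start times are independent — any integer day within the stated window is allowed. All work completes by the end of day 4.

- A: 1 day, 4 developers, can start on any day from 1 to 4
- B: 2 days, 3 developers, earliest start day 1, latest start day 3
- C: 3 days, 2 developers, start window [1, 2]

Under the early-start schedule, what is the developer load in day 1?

9

At early start, day 1 has: A, B, C.
Demand: 4 + 3 + 2 = 9.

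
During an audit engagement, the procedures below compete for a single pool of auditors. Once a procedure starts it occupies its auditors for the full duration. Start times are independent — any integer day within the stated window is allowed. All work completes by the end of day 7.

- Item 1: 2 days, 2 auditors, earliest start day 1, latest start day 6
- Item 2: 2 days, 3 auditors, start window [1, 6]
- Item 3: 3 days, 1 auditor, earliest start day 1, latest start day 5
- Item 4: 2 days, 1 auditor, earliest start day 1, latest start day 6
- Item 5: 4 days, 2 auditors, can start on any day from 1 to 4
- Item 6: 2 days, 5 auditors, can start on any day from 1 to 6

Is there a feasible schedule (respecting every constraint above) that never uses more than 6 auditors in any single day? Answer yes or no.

yes

Schedule Item 1@1, Item 2@3, Item 3@1, Item 4@1, Item 5@1, Item 6@5: d1:6  d2:6  d3:6  d4:5  d5:5  d6:5  d7:0 — peak 6 ≤ 6.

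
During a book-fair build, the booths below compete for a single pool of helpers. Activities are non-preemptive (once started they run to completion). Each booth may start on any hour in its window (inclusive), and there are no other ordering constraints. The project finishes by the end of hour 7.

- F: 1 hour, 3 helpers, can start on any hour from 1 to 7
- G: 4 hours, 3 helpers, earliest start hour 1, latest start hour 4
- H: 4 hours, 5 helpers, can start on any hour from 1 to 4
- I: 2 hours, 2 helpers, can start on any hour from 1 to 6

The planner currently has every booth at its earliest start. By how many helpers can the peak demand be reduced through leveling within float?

5

Early-start peak: h1:13  h2:10  h3:8  h4:8  h5:0  h6:0  h7:0 ⇒ 13.
Leveled (F@1, G@1, H@2, I@5): h1:6  h2:8  h3:8  h4:8  h5:7  h6:2  h7:0 ⇒ 8.
Reduction 13 − 8 = 5.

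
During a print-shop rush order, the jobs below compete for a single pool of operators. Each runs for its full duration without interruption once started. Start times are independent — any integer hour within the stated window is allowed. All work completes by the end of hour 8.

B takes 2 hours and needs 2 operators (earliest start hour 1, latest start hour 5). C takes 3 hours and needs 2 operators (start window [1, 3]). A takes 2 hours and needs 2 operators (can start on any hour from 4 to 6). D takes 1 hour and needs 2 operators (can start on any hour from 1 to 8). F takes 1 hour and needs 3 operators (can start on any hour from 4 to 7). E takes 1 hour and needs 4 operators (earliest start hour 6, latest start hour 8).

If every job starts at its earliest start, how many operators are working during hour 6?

At early start, hour 6 has: E.
Demand: 4 = 4.

4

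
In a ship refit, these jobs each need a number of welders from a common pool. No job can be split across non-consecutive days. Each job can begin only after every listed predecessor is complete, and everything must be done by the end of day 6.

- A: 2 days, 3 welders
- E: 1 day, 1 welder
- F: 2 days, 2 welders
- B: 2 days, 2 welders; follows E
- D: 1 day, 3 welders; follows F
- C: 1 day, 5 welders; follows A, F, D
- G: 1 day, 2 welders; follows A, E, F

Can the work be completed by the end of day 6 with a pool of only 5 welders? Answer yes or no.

yes

Schedule A@1, E@1, F@2, B@3, D@4, C@5, G@6: d1:4  d2:5  d3:4  d4:5  d5:5  d6:2 — peak 5 ≤ 5.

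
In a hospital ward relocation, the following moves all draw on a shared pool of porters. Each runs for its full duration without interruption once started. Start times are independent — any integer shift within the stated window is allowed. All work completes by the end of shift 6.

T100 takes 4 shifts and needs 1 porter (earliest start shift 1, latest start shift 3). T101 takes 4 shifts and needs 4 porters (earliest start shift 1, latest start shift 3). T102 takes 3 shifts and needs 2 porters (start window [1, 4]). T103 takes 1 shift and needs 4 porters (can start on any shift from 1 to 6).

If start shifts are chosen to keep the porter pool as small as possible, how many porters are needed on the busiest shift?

Early-start (T100@1, T101@1, T102@1, T103@1) gives peak 11: s1:11  s2:7  s3:7  s4:5  s5:0  s6:0.
Shift T103→5.
Schedule T100@1, T101@1, T102@1, T103@5: s1:7  s2:7  s3:7  s4:5  s5:4  s6:0 — peak 7.

7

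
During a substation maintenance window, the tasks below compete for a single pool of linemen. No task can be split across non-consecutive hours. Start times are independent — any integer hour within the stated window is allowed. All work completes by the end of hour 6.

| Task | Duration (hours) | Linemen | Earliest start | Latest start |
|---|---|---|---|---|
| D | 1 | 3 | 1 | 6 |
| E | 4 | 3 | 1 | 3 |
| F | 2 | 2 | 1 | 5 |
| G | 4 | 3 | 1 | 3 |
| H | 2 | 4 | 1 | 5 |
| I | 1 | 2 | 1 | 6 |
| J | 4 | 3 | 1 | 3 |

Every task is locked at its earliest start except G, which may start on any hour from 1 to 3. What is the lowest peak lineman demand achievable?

17

G@1: h1:20  h2:15  h3:9  h4:9  h5:0  h6:0 → peak 20
G@2: h1:17  h2:15  h3:9  h4:9  h5:3  h6:0 → peak 17
G@3: h1:17  h2:12  h3:9  h4:9  h5:3  h6:3 → peak 17
Best is G@2, peak 17.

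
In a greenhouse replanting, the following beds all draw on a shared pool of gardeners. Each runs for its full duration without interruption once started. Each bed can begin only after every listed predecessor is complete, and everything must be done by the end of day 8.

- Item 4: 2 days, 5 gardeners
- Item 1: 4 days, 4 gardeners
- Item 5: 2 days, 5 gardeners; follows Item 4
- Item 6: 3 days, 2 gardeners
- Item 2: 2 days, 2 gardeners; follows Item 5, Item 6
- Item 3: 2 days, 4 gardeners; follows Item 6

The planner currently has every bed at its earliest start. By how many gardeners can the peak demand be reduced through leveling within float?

5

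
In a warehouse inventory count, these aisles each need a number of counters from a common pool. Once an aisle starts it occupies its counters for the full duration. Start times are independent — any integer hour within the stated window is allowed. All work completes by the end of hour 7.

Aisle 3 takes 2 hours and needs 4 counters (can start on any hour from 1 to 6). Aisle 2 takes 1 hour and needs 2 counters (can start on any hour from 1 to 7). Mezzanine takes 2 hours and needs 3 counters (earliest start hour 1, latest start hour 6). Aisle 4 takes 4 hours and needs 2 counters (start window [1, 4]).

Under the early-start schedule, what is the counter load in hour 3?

At early start, hour 3 has: Aisle 4.
Demand: 2 = 2.

2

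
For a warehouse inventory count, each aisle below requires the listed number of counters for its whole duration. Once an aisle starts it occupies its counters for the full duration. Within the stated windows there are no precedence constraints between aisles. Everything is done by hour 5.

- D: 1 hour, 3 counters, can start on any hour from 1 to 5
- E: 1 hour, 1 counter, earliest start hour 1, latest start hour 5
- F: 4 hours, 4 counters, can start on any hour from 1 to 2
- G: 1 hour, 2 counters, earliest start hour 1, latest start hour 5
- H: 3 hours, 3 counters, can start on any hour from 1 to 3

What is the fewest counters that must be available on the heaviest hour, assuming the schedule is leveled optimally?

Early-start (D@1, E@1, F@1, G@1, H@1) gives peak 13: h1:13  h2:7  h3:7  h4:4  h5:0.
Shift F→2, H→2.
Schedule D@1, E@1, F@2, G@1, H@2: h1:6  h2:7  h3:7  h4:7  h5:4 — peak 7.
Total counter-hours = 31 over 5 hours ⇒ peak ≥ ⌈31/5⌉ = 7, so 7 is optimal.

7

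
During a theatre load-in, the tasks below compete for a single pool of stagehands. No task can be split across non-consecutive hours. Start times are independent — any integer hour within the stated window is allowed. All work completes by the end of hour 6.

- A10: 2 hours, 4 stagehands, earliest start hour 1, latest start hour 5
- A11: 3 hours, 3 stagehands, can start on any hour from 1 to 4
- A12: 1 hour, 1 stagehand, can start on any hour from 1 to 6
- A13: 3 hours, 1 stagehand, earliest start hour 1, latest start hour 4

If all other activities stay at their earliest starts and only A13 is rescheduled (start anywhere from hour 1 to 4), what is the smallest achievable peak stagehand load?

A13@1: h1:9  h2:8  h3:4  h4:0  h5:0  h6:0 → peak 9
A13@2: h1:8  h2:8  h3:4  h4:1  h5:0  h6:0 → peak 8
A13@3: h1:8  h2:7  h3:4  h4:1  h5:1  h6:0 → peak 8
A13@4: h1:8  h2:7  h3:3  h4:1  h5:1  h6:1 → peak 8
Best is A13@2, peak 8.

8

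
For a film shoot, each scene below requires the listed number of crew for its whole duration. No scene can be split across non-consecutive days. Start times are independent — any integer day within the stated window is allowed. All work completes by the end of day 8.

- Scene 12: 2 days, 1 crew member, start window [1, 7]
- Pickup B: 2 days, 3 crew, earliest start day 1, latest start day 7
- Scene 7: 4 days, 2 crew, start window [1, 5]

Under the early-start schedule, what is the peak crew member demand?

Early-start schedule: Scene 12@1, Pickup B@1, Scene 7@1.
Load per day: day 1: 6, day 2: 6, day 3: 2, day 4: 2, day 5: 0, day 6: 0, day 7: 0, day 8: 0.
Peak is 6.

6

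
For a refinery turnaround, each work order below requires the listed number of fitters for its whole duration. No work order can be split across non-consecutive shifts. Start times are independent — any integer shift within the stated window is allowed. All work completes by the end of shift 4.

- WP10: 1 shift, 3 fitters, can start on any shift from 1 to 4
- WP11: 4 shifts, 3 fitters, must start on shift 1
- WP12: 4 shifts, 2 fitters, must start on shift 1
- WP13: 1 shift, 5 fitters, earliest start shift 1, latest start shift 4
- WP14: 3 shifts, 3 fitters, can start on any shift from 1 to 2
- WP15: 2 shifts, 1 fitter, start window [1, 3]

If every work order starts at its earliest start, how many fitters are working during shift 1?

17

At early start, shift 1 has: WP10, WP11, WP12, WP13, WP14, WP15.
Demand: 3 + 3 + 2 + 5 + 3 + 1 = 17.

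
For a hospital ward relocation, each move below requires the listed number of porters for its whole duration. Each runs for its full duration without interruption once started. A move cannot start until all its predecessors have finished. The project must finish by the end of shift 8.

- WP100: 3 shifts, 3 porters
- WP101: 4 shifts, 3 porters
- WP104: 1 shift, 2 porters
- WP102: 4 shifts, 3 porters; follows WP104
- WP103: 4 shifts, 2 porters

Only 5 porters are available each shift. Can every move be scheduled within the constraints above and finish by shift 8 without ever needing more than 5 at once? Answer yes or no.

Total porter-shifts = 43; over 8 shifts the average is 43/8 > 5, so some shift must exceed 5.

no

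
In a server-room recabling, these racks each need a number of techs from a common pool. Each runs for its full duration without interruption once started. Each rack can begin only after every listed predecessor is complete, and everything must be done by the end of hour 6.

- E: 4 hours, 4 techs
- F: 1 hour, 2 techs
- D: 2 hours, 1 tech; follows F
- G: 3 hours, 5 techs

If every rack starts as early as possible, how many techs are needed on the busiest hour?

11

Early-start schedule: E@1, F@1, D@2, G@1.
Load per hour: hour 1: 11, hour 2: 10, hour 3: 10, hour 4: 4, hour 5: 0, hour 6: 0.
Peak is 11.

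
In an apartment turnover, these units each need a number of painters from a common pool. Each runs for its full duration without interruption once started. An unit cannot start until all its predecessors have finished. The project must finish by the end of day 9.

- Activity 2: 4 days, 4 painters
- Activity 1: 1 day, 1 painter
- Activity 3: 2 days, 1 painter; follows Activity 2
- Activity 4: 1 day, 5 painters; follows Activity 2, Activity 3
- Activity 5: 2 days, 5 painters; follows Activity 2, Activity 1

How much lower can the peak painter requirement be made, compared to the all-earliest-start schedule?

Early-start peak: d1:5  d2:4  d3:4  d4:4  d5:6  d6:6  d7:5  d8:0  d9:0 ⇒ 6.
Leveled (Activity 2@1, Activity 1@1, Activity 3@5, Activity 4@7, Activity 5@8): d1:5  d2:4  d3:4  d4:4  d5:1  d6:1  d7:5  d8:5  d9:5 ⇒ 5.
Reduction 6 − 5 = 1.

1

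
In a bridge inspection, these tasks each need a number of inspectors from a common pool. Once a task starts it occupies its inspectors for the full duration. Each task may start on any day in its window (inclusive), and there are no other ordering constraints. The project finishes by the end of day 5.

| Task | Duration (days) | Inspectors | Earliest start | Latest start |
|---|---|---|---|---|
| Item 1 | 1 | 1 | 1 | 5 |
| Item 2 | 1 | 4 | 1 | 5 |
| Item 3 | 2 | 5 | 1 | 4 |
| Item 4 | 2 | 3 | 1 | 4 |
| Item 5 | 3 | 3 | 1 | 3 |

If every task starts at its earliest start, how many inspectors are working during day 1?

16

At early start, day 1 has: Item 1, Item 2, Item 3, Item 4, Item 5.
Demand: 1 + 4 + 5 + 3 + 3 = 16.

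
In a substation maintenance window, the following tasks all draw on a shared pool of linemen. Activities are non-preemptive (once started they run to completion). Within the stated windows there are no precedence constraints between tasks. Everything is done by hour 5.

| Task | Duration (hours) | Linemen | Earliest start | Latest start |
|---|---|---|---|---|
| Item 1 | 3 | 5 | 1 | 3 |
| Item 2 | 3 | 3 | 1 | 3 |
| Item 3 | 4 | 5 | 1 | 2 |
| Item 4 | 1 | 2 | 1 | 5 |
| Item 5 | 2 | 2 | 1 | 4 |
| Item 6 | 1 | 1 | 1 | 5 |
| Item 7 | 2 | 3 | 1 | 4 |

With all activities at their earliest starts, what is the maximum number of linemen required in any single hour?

21

Early-start schedule: Item 1@1, Item 2@1, Item 3@1, Item 4@1, Item 5@1, Item 6@1, Item 7@1.
Load per hour: hour 1: 21, hour 2: 18, hour 3: 13, hour 4: 5, hour 5: 0.
Peak is 21.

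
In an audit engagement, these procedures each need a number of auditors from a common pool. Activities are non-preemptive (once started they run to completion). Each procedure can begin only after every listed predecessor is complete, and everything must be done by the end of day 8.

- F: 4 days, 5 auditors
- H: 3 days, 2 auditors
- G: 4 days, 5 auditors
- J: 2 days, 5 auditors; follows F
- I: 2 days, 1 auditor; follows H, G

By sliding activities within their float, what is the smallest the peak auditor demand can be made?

Schedule F@1, H@1, G@1, J@5, I@5: d1:12  d2:12  d3:12  d4:10  d5:6  d6:6  d7:0  d8:0 — peak 12.

12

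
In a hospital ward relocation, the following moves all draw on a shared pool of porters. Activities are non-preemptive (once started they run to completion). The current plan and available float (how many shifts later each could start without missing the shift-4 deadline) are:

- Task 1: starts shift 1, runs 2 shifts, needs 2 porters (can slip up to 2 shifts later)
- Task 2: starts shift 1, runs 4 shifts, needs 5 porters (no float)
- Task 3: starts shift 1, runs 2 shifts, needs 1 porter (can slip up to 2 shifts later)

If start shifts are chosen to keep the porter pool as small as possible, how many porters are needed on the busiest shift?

7

Early-start (Task 1@1, Task 2@1, Task 3@1) gives peak 8: s1:8  s2:8  s3:5  s4:5.
Shift Task 3→3.
Schedule Task 1@1, Task 2@1, Task 3@3: s1:7  s2:7  s3:6  s4:6 — peak 7.
Total porter-shifts = 26 over 4 shifts ⇒ peak ≥ ⌈26/4⌉ = 7, so 7 is optimal.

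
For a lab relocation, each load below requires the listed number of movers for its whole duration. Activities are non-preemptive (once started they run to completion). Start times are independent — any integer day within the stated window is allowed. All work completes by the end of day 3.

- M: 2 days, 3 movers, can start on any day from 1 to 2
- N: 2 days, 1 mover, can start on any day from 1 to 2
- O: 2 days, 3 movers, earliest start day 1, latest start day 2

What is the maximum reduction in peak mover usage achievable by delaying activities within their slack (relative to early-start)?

0

Early-start peak: d1:7  d2:7  d3:0 ⇒ 7.
Leveled (M@1, N@1, O@1): d1:7  d2:7  d3:0 ⇒ 7.
Reduction 7 − 7 = 0.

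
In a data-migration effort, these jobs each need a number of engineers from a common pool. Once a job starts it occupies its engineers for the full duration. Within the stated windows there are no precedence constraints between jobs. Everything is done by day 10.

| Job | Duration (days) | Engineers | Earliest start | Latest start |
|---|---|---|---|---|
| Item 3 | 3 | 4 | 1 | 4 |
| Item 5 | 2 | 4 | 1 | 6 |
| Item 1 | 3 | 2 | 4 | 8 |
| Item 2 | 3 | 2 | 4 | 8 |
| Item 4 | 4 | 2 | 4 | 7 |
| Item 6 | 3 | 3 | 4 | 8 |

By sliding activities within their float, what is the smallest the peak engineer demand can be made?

Early-start (Item 3@1, Item 5@1, Item 1@4, Item 2@4, Item 4@4, Item 6@4) gives peak 9: d1:8  d2:8  d3:4  d4:9  d5:9  d6:9  d7:2  d8:0  d9:0  d10:0.
Shift Item 5→4, Item 2→6, Item 4→6, Item 6→7.
Schedule Item 3@1, Item 5@4, Item 1@4, Item 2@6, Item 4@6, Item 6@7: d1:4  d2:4  d3:4  d4:6  d5:6  d6:6  d7:7  d8:7  d9:5  d10:0 — peak 7.

7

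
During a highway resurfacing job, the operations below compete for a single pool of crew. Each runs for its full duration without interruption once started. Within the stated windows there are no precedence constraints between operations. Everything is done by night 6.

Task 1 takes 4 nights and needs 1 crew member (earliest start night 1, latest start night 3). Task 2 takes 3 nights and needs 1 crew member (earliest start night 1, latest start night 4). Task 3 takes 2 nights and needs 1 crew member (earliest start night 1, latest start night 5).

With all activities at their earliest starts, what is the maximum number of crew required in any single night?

3

Early-start schedule: Task 1@1, Task 2@1, Task 3@1.
Load per night: night 1: 3, night 2: 3, night 3: 2, night 4: 1, night 5: 0, night 6: 0.
Peak is 3.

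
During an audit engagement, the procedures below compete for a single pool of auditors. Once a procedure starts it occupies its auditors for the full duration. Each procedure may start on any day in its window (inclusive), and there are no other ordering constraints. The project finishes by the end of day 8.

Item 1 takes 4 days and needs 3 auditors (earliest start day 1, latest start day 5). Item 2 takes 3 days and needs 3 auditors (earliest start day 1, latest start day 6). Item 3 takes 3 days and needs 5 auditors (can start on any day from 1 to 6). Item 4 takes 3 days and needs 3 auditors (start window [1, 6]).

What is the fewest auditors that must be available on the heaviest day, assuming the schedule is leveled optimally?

8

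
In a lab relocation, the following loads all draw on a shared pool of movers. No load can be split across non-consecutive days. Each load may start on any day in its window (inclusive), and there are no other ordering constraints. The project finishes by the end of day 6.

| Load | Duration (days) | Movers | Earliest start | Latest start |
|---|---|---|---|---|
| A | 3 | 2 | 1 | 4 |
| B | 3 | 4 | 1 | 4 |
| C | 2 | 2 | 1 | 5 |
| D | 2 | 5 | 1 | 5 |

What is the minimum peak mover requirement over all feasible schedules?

7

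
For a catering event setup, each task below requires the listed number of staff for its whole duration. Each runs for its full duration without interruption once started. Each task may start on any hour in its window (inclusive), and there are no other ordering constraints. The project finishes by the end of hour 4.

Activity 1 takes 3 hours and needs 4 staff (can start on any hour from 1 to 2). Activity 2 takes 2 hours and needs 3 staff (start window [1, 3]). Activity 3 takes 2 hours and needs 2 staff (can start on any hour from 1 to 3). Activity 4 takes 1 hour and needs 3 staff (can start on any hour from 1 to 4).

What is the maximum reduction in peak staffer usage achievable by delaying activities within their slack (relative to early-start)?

5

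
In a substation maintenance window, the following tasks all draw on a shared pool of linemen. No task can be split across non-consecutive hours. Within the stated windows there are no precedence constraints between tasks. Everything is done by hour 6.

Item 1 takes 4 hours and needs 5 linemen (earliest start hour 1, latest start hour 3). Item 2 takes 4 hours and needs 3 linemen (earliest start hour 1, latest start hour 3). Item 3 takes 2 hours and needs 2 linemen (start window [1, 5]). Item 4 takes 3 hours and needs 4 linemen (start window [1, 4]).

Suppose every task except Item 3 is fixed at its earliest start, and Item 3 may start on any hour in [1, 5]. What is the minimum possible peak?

12

Item 3@1: h1:14  h2:14  h3:12  h4:8  h5:0  h6:0 → peak 14
Item 3@2: h1:12  h2:14  h3:14  h4:8  h5:0  h6:0 → peak 14
Item 3@3: h1:12  h2:12  h3:14  h4:10  h5:0  h6:0 → peak 14
Item 3@4: h1:12  h2:12  h3:12  h4:10  h5:2  h6:0 → peak 12
Item 3@5: h1:12  h2:12  h3:12  h4:8  h5:2  h6:2 → peak 12
Best is Item 3@4, peak 12.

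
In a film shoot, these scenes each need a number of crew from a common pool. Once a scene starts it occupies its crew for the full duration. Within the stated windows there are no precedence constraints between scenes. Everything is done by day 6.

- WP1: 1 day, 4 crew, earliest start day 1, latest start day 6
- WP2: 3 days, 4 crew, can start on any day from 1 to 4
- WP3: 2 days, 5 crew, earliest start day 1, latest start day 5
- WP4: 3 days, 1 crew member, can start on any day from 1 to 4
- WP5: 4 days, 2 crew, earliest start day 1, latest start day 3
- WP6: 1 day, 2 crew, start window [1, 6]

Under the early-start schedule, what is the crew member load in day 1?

At early start, day 1 has: WP1, WP2, WP3, WP4, WP5, WP6.
Demand: 4 + 4 + 5 + 1 + 2 + 2 = 18.

18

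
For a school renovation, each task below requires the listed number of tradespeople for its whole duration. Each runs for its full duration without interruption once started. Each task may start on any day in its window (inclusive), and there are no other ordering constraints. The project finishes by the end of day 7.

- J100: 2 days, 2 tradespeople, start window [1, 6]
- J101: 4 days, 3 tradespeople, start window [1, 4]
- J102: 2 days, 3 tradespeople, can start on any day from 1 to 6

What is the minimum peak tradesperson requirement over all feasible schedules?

Early-start (J100@1, J101@1, J102@1) gives peak 8: d1:8  d2:8  d3:3  d4:3  d5:0  d6:0  d7:0.
Shift J102→5.
Schedule J100@1, J101@1, J102@5: d1:5  d2:5  d3:3  d4:3  d5:3  d6:3  d7:0 — peak 5.

5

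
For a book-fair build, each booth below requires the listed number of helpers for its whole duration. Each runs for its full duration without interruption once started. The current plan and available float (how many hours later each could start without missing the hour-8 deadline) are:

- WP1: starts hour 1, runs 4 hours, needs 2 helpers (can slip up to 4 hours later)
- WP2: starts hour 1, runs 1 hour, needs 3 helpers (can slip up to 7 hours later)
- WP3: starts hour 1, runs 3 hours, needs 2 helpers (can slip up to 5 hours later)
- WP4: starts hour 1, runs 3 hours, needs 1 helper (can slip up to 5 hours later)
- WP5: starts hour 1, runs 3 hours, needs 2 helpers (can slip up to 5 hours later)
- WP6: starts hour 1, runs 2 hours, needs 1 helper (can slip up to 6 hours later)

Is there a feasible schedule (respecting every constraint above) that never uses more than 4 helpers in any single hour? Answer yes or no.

Schedule WP1@1, WP2@5, WP3@1, WP4@4, WP5@6, WP6@6: h1:4  h2:4  h3:4  h4:3  h5:4  h6:4  h7:3  h8:2 — peak 4 ≤ 4.

yes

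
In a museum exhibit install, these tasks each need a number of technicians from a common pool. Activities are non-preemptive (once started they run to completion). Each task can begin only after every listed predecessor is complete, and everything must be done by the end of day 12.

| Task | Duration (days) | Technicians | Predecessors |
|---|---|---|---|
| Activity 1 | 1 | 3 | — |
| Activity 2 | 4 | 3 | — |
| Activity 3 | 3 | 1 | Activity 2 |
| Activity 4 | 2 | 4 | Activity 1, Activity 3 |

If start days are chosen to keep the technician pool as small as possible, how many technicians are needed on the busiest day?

Early-start (Activity 1@1, Activity 2@1, Activity 3@5, Activity 4@8) gives peak 6: d1:6  d2:3  d3:3  d4:3  d5:1  d6:1  d7:1  d8:4  d9:4  d10:0  d11:0  d12:0.
Shift Activity 2→2, Activity 3→6, Activity 4→9.
Schedule Activity 1@1, Activity 2@2, Activity 3@6, Activity 4@9: d1:3  d2:3  d3:3  d4:3  d5:3  d6:1  d7:1  d8:1  d9:4  d10:4  d11:0  d12:0 — peak 4.

4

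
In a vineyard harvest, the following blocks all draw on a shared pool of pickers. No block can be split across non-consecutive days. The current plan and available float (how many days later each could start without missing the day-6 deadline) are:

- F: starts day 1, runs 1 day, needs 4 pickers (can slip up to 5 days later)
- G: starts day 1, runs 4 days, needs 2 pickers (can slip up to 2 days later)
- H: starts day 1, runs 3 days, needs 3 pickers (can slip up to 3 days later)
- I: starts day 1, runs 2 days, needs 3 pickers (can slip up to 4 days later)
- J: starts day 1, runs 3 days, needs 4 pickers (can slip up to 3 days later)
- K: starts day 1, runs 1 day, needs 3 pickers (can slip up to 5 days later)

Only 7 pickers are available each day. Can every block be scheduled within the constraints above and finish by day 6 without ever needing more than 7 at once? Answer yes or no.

The minimum achievable peak is 8; 7 < 8, so no feasible schedule stays within the cap.

no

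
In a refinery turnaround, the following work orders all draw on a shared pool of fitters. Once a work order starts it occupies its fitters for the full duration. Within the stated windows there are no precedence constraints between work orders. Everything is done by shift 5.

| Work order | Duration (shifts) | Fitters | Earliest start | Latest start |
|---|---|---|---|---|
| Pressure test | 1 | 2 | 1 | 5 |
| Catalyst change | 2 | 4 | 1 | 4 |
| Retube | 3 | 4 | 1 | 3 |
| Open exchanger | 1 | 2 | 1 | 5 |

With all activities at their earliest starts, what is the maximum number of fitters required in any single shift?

12

Early-start schedule: Pressure test@1, Catalyst change@1, Retube@1, Open exchanger@1.
Load per shift: shift 1: 12, shift 2: 8, shift 3: 4, shift 4: 0, shift 5: 0.
Peak is 12.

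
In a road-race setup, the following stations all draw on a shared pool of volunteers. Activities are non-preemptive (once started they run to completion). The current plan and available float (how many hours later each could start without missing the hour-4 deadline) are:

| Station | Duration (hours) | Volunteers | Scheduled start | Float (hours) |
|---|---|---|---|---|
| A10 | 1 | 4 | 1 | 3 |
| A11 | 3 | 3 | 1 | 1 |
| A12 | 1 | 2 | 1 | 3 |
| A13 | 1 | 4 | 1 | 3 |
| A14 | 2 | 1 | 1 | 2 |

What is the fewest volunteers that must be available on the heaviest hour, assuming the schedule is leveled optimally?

Early-start (A10@1, A11@1, A12@1, A13@1, A14@1) gives peak 14: h1:14  h2:4  h3:3  h4:0.
Shift A12→2, A13→4, A14→2.
Schedule A10@1, A11@1, A12@2, A13@4, A14@2: h1:7  h2:6  h3:4  h4:4 — peak 7.

7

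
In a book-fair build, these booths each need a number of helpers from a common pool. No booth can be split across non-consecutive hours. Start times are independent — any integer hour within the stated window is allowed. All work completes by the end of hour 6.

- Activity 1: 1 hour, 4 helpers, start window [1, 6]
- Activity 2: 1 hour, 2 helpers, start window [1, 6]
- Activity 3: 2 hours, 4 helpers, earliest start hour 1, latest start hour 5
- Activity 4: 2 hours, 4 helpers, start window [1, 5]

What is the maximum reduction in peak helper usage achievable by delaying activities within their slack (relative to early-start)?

Early-start peak: h1:14  h2:8  h3:0  h4:0  h5:0  h6:0 ⇒ 14.
Leveled (Activity 1@1, Activity 2@2, Activity 3@3, Activity 4@5): h1:4  h2:2  h3:4  h4:4  h5:4  h6:4 ⇒ 4.
Reduction 14 − 4 = 10.

10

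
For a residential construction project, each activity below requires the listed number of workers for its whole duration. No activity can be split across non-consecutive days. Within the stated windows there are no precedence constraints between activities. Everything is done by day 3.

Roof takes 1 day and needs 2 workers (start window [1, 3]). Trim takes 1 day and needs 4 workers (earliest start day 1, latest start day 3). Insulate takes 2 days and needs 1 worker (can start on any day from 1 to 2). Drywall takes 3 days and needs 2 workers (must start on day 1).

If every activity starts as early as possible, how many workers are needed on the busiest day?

Early-start schedule: Roof@1, Trim@1, Insulate@1, Drywall@1.
Load per day: day 1: 9, day 2: 3, day 3: 2.
Peak is 9.

9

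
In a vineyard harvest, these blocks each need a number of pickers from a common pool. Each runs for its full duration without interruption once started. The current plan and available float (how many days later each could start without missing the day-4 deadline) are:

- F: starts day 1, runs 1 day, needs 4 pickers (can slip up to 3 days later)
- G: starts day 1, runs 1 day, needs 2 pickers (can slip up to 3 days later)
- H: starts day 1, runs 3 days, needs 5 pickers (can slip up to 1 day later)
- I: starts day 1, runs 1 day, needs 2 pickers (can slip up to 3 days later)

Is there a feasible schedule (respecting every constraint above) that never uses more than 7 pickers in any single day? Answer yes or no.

yes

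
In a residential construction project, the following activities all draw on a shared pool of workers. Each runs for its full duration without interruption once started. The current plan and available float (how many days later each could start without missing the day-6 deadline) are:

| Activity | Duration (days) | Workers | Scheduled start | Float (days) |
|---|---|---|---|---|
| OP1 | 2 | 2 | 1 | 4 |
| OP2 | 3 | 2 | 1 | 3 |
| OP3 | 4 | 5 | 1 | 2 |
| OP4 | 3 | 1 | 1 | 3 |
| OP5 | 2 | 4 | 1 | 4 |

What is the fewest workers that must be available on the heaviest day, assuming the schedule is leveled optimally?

7

Early-start (OP1@1, OP2@1, OP3@1, OP4@1, OP5@1) gives peak 14: d1:14  d2:14  d3:8  d4:5  d5:0  d6:0.
Shift OP2→4, OP3→3.
Schedule OP1@1, OP2@4, OP3@3, OP4@1, OP5@1: d1:7  d2:7  d3:6  d4:7  d5:7  d6:7 — peak 7.
Total worker-days = 41 over 6 days ⇒ peak ≥ ⌈41/6⌉ = 7, so 7 is optimal.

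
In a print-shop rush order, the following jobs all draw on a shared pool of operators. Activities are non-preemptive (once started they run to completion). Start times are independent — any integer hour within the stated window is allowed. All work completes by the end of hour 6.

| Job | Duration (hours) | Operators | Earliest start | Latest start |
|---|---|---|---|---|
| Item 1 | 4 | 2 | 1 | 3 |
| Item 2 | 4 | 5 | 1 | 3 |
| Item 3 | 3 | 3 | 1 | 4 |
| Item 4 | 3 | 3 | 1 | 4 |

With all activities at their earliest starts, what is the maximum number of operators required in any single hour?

Early-start schedule: Item 1@1, Item 2@1, Item 3@1, Item 4@1.
Load per hour: hour 1: 13, hour 2: 13, hour 3: 13, hour 4: 7, hour 5: 0, hour 6: 0.
Peak is 13.

13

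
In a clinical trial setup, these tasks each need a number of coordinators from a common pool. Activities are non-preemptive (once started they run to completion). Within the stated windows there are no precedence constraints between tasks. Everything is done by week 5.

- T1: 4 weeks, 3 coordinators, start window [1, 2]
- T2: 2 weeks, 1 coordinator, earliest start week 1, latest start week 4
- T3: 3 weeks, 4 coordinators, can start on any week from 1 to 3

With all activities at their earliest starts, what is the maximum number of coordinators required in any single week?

8

Early-start schedule: T1@1, T2@1, T3@1.
Load per week: week 1: 8, week 2: 8, week 3: 7, week 4: 3, week 5: 0.
Peak is 8.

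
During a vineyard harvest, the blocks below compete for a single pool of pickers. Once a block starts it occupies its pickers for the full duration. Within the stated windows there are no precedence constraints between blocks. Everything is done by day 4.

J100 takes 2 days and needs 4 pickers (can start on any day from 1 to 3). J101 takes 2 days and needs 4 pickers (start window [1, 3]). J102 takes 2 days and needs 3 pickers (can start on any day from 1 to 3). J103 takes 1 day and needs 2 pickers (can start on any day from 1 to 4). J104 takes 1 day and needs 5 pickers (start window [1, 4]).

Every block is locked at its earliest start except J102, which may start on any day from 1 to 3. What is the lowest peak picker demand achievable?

J102@1: d1:18  d2:11  d3:0  d4:0 → peak 18
J102@2: d1:15  d2:11  d3:3  d4:0 → peak 15
J102@3: d1:15  d2:8  d3:3  d4:3 → peak 15
Best is J102@2, peak 15.

15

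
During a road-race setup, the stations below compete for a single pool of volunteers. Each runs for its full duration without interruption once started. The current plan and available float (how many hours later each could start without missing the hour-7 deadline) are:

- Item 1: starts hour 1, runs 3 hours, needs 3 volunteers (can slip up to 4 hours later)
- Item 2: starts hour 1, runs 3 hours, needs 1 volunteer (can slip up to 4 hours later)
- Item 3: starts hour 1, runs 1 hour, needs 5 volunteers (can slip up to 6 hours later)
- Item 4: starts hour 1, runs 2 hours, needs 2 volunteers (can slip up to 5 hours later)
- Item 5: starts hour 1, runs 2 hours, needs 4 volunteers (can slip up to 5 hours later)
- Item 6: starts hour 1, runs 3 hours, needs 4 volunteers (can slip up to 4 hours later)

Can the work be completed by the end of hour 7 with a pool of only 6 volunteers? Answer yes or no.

The minimum achievable peak is 7; 6 < 7, so no feasible schedule stays within the cap.

no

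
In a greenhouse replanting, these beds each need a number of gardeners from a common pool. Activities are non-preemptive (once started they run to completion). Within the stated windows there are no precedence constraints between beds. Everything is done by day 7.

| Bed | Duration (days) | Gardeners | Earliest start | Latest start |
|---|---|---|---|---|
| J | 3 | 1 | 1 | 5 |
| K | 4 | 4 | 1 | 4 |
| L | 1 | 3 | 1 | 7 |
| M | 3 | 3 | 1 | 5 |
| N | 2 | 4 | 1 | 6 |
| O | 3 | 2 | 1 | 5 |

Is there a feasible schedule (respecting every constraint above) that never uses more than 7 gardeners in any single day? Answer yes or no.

Schedule J@1, K@1, L@4, M@5, N@5, O@1: d1:7  d2:7  d3:7  d4:7  d5:7  d6:7  d7:3 — peak 7 ≤ 7.

yes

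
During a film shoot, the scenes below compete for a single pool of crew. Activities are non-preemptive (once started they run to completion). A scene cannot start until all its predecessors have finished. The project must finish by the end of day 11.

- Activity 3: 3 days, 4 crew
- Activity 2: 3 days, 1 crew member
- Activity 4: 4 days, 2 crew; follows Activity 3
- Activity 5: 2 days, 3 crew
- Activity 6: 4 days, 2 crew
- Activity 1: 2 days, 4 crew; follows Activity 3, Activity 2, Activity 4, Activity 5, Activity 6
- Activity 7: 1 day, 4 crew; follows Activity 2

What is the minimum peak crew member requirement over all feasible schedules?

6

Early-start (Activity 3@1, Activity 2@1, Activity 4@4, Activity 5@1, Activity 6@1, Activity 1@8, Activity 7@4) gives peak 10: d1:10  d2:10  d3:7  d4:8  d5:2  d6:2  d7:2  d8:4  d9:4  d10:0  d11:0.
Shift Activity 5→4, Activity 6→6, Activity 1→10, Activity 7→8.
Schedule Activity 3@1, Activity 2@1, Activity 4@4, Activity 5@4, Activity 6@6, Activity 1@10, Activity 7@8: d1:5  d2:5  d3:5  d4:5  d5:5  d6:4  d7:4  d8:6  d9:2  d10:4  d11:4 — peak 6.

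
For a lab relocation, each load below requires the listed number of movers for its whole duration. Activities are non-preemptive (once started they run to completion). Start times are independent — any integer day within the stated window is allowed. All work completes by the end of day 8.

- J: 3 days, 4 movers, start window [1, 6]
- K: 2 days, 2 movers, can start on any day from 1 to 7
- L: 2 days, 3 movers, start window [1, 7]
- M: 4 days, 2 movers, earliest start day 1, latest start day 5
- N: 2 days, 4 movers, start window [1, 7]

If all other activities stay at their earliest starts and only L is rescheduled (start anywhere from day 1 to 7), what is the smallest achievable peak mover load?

12

L@1: d1:15  d2:15  d3:6  d4:2  d5:0  d6:0  d7:0  d8:0 → peak 15
L@2: d1:12  d2:15  d3:9  d4:2  d5:0  d6:0  d7:0  d8:0 → peak 15
L@3: d1:12  d2:12  d3:9  d4:5  d5:0  d6:0  d7:0  d8:0 → peak 12
L@4: d1:12  d2:12  d3:6  d4:5  d5:3  d6:0  d7:0  d8:0 → peak 12
L@5: d1:12  d2:12  d3:6  d4:2  d5:3  d6:3  d7:0  d8:0 → peak 12
L@6: d1:12  d2:12  d3:6  d4:2  d5:0  d6:3  d7:3  d8:0 → peak 12
L@7: d1:12  d2:12  d3:6  d4:2  d5:0  d6:0  d7:3  d8:3 → peak 12
Best is L@3, peak 12.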